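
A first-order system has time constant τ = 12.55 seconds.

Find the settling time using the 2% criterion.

For first-order system, 2% settling time ≈ 4τ = 4 × 12.55 = 50.2 s.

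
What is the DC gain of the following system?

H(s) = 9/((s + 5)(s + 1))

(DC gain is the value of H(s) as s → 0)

DC gain = H(0) = 9/(5 × 1) = 9/5 = 1.8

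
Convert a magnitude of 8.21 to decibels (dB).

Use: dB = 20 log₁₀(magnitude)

dB = 20 log₁₀(8.21) = 18.3 dB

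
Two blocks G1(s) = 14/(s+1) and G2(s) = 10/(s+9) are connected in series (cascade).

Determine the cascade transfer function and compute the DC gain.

Series: multiply transfer functions. G_eq = 14/(s+1) × 10/(s+9) = 140/((s+1)(s+9)). DC gain = 140/(1×9) = 15.5556.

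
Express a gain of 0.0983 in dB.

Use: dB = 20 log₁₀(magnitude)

dB = 20 log₁₀(0.0983) = -20.1 dB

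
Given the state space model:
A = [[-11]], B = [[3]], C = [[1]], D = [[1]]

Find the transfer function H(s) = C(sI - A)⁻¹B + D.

(sI - A)⁻¹ = 1/(s + 11). H(s) = 1×3/(s + 11) + 1 = (s + 14)/(s + 11).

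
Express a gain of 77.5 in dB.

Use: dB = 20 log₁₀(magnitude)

dB = 20 log₁₀(77.5) = 37.8 dB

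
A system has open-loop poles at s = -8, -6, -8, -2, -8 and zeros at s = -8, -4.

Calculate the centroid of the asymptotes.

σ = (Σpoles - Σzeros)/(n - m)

σ = (Σpoles - Σzeros)/(n - m) = (-32 - (-12))/(5 - 2) = -20/3 = -6.67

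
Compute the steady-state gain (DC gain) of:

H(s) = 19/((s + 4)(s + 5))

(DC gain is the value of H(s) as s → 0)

DC gain = H(0) = 19/(4 × 5) = 19/20 = 0.95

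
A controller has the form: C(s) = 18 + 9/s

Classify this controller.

This is a Proportional-Integral (PI) controller.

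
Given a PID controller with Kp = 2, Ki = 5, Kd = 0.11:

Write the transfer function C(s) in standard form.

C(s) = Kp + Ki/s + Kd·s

Substituting values: C(s) = 2 + 5/s + 0.11s = (0.11s² + 2s + 5)/s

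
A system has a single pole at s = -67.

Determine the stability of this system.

Pole at s = -67 is in the left half-plane. Stable.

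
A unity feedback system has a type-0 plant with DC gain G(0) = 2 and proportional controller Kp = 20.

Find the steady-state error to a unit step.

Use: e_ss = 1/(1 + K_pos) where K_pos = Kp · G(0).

K_pos = Kp · G(0) = 20 × 2 = 40. e_ss = 1/(1 + 40) = 0.0244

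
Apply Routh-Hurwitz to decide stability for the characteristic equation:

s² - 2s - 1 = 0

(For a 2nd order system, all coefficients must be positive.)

Coefficients: 1, -2, -1. b=-2, c=-1 not positive, so system is unstable.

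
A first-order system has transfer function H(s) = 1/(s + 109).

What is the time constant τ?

For H(s) = 1/(s + 1/τ), the pole is at -1/τ = -109, so τ = 1/109 = 0.0092 s.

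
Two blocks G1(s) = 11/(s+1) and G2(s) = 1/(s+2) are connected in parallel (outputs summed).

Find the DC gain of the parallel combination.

Parallel: G_eq = G1 + G2. DC gain = G1(0) + G2(0) = 11/1 + 1/2 = 11 + 0.5 = 11.5.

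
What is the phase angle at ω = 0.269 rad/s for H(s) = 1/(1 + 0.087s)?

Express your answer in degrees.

Phase = -arctan(ωτ) = -arctan(0.269 × 0.087) = -1.3°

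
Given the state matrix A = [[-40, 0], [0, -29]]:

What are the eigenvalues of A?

For diagonal matrix, eigenvalues are diagonal entries: λ₁ = -40, λ₂ = -29.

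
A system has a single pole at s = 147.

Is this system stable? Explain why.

Pole at s = 147 is in the right half-plane. Unstable.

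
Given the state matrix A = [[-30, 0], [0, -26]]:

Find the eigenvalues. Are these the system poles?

For diagonal matrix, eigenvalues are diagonal entries: λ₁ = -30, λ₂ = -26. Eigenvalues of A = system poles.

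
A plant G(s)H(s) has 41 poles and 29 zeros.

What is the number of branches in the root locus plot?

Root locus has n branches where n = number of poles = 41.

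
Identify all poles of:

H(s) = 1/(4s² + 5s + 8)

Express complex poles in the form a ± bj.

Discriminant = 5² - 4×4×8 = 25 - 128 = -103 < 0, so the poles are a complex conjugate pair s = (-5 ± j√103)/(2×4). Real part = -5/(2×4) = -5/8 = -0.625; imaginary part = ±√103/(2×4) ≈ 1.2686. Poles: s = -0.625 ± 1.2686j.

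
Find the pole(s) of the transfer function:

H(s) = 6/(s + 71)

Pole is where denominator = 0: s + 71 = 0, so s = -71.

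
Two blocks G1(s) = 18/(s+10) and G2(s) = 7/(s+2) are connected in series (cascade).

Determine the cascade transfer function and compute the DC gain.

Series: multiply transfer functions. G_eq = 18/(s+10) × 7/(s+2) = 126/((s+10)(s+2)). DC gain = 126/(10×2) = 6.3.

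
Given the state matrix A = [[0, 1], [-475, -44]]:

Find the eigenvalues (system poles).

det(A - λI) = λ² - (-44)λ + 475 = (λ - (-19))(λ - (-25)). Eigenvalues: -19, -25.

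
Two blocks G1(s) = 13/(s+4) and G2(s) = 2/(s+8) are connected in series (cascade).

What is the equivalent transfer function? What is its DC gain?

Series: multiply transfer functions. G_eq = 13/(s+4) × 2/(s+8) = 26/((s+4)(s+8)). DC gain = 26/(4×8) = 0.8125.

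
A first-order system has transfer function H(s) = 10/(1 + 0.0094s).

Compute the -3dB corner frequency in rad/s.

Corner frequency = 1/τ = 1/0.0094 = 106.383 rad/s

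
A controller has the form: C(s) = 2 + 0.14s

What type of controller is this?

This is a Proportional-Derivative (PD) controller.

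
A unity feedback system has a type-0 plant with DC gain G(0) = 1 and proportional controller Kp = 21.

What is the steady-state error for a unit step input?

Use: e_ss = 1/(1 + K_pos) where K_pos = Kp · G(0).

K_pos = Kp · G(0) = 21 × 1 = 21. e_ss = 1/(1 + 21) = 0.0455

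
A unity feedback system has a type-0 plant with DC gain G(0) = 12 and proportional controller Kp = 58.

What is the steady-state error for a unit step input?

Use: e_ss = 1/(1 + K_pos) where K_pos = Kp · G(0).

K_pos = Kp · G(0) = 58 × 12 = 696. e_ss = 1/(1 + 696) = 0.0014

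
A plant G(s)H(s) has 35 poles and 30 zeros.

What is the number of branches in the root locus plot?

Root locus has n branches where n = number of poles = 35.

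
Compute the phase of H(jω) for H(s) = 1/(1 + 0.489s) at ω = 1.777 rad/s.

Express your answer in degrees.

Phase = -arctan(ωτ) = -arctan(1.777 × 0.489) = -41.0°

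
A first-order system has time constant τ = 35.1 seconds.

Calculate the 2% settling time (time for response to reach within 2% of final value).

For first-order system, 2% settling time ≈ 4τ = 4 × 35.1 = 140.4 s.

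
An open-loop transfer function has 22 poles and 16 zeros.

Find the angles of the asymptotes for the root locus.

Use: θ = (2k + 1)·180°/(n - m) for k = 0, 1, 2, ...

n - m = 22 - 16 = 6. Angles: θk = (2k + 1)·180°/6 = 30°, 90°, 150°, 210°, 270°, 330°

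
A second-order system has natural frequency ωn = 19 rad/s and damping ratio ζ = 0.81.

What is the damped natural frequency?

ωd = ωn√(1 - ζ²) = 19√(1 - 0.81²) = 11.14 rad/s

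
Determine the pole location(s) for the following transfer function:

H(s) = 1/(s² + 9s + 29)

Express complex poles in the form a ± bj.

Discriminant = 9² - 4×1×29 = 81 - 116 = -35 < 0, so the poles are a complex conjugate pair s = (-9 ± j√35)/(2×1). Real part = -9/(2×1) = -9/2 = -4.5; imaginary part = ±√35/(2×1) ≈ 2.9580. Poles: s = -4.5 ± 2.9580j.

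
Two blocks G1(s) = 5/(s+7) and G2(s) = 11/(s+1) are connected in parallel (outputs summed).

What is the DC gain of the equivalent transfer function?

Parallel: G_eq = G1 + G2. DC gain = G1(0) + G2(0) = 5/7 + 11/1 = 0.7143 + 11 = 11.7143.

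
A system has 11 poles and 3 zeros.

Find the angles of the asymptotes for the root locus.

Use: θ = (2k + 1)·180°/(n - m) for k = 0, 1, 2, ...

n - m = 11 - 3 = 8. Angles: θk = (2k + 1)·180°/8 = 22.5°, 67.5°, 112.5°, 157.5°, 202.5°, 247.5°, 292.5°, 337.5°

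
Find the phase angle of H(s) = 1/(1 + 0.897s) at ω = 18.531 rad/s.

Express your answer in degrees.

Phase = -arctan(ωτ) = -arctan(18.531 × 0.897) = -86.6°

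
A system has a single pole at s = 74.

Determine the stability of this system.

Pole at s = 74 is in the right half-plane. Unstable.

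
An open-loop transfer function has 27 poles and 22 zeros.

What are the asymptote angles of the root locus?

n - m = 27 - 22 = 5. Angles: θk = (2k + 1)·180°/5 = 36°, 108°, 180°, 252°, 324°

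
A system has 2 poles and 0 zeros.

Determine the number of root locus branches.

Root locus has n branches where n = number of poles = 2.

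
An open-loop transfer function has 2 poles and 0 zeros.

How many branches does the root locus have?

Root locus has n branches where n = number of poles = 2.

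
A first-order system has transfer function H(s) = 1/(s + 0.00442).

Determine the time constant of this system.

For H(s) = 1/(s + 1/τ), the pole is at -1/τ = -0.00442, so τ = 1/0.00442 = 226.2 s.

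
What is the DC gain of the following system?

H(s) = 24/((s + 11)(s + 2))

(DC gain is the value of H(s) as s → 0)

DC gain = H(0) = 24/(11 × 2) = 24/22 = 1.0909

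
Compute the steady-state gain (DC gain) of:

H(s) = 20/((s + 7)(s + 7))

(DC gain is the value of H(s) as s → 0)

DC gain = H(0) = 20/(7 × 7) = 20/49 = 0.4082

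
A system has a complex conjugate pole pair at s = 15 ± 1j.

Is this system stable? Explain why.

Real part of poles is 15 (> 0, right half-plane). Unstable.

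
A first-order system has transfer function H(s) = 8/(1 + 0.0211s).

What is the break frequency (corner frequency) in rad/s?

Corner frequency = 1/τ = 1/0.0211 = 47.393 rad/s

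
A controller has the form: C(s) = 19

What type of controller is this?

This is a Proportional (P) controller.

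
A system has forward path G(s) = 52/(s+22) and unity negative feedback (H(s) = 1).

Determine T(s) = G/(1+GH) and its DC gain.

T(s) = G/(1+GH) = [52/(s+22)] / [1 + 52/(s+22)] = 52/(s+22+52) = 52/(s+74). DC gain = 52/74 = 0.7027.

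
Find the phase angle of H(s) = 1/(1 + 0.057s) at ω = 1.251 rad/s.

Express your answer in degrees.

Phase = -arctan(ωτ) = -arctan(1.251 × 0.057) = -4.1°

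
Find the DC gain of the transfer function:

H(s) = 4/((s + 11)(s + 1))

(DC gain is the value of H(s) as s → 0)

DC gain = H(0) = 4/(11 × 1) = 4/11 = 0.3636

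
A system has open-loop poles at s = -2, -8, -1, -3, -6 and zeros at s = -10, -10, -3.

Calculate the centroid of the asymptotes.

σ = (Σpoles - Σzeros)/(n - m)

σ = (Σpoles - Σzeros)/(n - m) = (-20 - (-23))/(5 - 3) = 3/2 = 1.5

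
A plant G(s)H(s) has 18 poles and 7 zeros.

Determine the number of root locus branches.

Root locus has n branches where n = number of poles = 18.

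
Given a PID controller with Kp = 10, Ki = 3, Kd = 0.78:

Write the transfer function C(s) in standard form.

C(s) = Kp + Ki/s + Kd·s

Substituting values: C(s) = 10 + 3/s + 0.78s = (0.78s² + 10s + 3)/s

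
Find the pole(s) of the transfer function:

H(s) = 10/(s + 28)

Pole is where denominator = 0: s + 28 = 0, so s = -28.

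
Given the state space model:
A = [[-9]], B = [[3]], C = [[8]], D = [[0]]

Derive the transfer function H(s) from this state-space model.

(sI - A)⁻¹ = 1/(s + 9). H(s) = 8 × 3/(s + 9) + 0 = 24/(s + 9).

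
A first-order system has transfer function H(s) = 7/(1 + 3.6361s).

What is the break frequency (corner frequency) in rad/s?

Corner frequency = 1/τ = 1/3.6361 = 0.275 rad/s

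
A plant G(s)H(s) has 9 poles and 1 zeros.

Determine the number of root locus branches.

Root locus has n branches where n = number of poles = 9.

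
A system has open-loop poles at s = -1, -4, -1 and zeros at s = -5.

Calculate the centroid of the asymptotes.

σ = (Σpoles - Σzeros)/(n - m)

σ = (Σpoles - Σzeros)/(n - m) = (-6 - (-5))/(3 - 1) = -1/2 = -0.5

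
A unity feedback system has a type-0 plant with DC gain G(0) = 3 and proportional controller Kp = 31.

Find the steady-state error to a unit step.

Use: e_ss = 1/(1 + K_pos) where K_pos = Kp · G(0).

K_pos = Kp · G(0) = 31 × 3 = 93. e_ss = 1/(1 + 93) = 0.0106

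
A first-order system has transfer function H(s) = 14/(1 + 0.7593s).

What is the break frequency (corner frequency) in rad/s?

Corner frequency = 1/τ = 1/0.7593 = 1.317 rad/s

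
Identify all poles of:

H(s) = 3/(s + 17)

Pole is where denominator = 0: s + 17 = 0, so s = -17.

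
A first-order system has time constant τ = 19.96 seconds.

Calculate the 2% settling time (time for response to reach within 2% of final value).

For first-order system, 2% settling time ≈ 4τ = 4 × 19.96 = 79.84 s.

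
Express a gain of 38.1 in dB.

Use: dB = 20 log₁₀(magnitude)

dB = 20 log₁₀(38.1) = 31.6 dB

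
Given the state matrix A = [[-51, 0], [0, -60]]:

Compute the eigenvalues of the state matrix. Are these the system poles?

For diagonal matrix, eigenvalues are diagonal entries: λ₁ = -51, λ₂ = -60. Eigenvalues of A = system poles.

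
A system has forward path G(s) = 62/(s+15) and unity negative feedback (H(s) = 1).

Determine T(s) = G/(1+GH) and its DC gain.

T(s) = G/(1+GH) = [62/(s+15)] / [1 + 62/(s+15)] = 62/(s+15+62) = 62/(s+77). DC gain = 62/77 = 0.8052.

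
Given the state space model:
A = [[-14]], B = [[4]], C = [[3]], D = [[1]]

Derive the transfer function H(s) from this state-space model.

(sI - A)⁻¹ = 1/(s + 14). H(s) = 3×4/(s + 14) + 1 = (s + 26)/(s + 14).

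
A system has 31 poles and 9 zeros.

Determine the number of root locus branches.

Root locus has n branches where n = number of poles = 31.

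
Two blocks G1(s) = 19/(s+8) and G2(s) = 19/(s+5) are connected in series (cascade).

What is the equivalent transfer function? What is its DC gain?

Series: multiply transfer functions. G_eq = 19/(s+8) × 19/(s+5) = 361/((s+8)(s+5)). DC gain = 361/(8×5) = 9.025.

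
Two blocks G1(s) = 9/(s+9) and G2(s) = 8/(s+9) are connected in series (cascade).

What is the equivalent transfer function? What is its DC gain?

Series: multiply transfer functions. G_eq = 9/(s+9) × 8/(s+9) = 72/((s+9)(s+9)). DC gain = 72/(9×9) = 0.8889.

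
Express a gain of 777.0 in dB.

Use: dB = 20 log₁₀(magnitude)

dB = 20 log₁₀(777.0) = 57.8 dB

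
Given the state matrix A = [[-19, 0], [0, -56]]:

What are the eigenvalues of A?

For diagonal matrix, eigenvalues are diagonal entries: λ₁ = -19, λ₂ = -56.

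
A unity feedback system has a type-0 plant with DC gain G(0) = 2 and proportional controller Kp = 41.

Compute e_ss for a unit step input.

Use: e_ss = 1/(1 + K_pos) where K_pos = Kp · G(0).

K_pos = Kp · G(0) = 41 × 2 = 82. e_ss = 1/(1 + 82) = 0.0120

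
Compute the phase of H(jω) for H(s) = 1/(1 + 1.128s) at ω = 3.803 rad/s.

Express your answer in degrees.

Phase = -arctan(ωτ) = -arctan(3.803 × 1.128) = -76.9°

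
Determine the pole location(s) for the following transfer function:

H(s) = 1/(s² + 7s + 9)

Discriminant = 7² - 4×1×9 = 49 - 36 = 13 > 0, so two distinct real poles. Using quadratic formula: s = (-7 ± √13)/(2×1) = (-7 ± √13)/2, with √13 ≈ 3.6056. s₁ ≈ -1.6972, s₂ ≈ -5.3028. Poles: s₁ = -1.6972, s₂ = -5.3028.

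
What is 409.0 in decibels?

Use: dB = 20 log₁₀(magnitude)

dB = 20 log₁₀(409.0) = 52.2 dB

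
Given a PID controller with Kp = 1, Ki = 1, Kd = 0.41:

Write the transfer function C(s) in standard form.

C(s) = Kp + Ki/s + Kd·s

Substituting values: C(s) = 1 + 1/s + 0.41s = (0.41s² + s + 1)/s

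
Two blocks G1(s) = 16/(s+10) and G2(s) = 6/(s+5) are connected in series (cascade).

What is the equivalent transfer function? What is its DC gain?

Series: multiply transfer functions. G_eq = 16/(s+10) × 6/(s+5) = 96/((s+10)(s+5)). DC gain = 96/(10×5) = 1.92.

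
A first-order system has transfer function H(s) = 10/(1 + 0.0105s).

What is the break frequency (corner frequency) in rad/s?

Corner frequency = 1/τ = 1/0.0105 = 95.238 rad/s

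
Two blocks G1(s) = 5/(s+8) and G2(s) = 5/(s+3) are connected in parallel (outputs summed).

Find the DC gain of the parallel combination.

Parallel: G_eq = G1 + G2. DC gain = G1(0) + G2(0) = 5/8 + 5/3 = 0.625 + 1.6667 = 2.2917.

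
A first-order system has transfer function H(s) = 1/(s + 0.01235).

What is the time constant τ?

For H(s) = 1/(s + 1/τ), the pole is at -1/τ = -0.01235, so τ = 1/0.01235 = 80.97 s.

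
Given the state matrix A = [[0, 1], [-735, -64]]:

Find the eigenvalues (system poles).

det(A - λI) = λ² - (-64)λ + 735 = (λ - (-49))(λ - (-15)). Eigenvalues: -49, -15.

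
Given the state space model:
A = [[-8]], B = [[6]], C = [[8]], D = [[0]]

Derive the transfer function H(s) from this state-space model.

(sI - A)⁻¹ = 1/(s + 8). H(s) = 8 × 6/(s + 8) + 0 = 48/(s + 8).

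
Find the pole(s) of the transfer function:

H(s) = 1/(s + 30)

Pole is where denominator = 0: s + 30 = 0, so s = -30.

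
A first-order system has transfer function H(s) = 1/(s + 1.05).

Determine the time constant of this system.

For H(s) = 1/(s + 1/τ), the pole is at -1/τ = -1.05, so τ = 1/1.05 = 0.9524 s.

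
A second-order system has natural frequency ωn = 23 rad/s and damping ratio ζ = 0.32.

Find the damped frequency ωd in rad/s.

ωd = ωn√(1 - ζ²) = 23√(1 - 0.32²) = 21.79 rad/s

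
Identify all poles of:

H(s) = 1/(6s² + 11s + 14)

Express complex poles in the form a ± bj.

Discriminant = 11² - 4×6×14 = 121 - 336 = -215 < 0, so the poles are a complex conjugate pair s = (-11 ± j√215)/(2×6). Real part = -11/(2×6) = -11/12 ≈ -0.9167; imaginary part = ±√215/(2×6) ≈ 1.2219. Poles: s = -0.9167 ± 1.2219j.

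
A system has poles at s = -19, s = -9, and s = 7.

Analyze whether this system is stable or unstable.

Pole(s) at s = 7 are not in the left half-plane. System is unstable.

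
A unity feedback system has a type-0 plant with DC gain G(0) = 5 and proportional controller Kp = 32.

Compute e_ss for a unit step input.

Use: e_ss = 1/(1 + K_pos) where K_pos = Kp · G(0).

K_pos = Kp · G(0) = 32 × 5 = 160. e_ss = 1/(1 + 160) = 0.0062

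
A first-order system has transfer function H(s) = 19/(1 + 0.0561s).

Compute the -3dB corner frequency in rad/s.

Corner frequency = 1/τ = 1/0.0561 = 17.825 rad/s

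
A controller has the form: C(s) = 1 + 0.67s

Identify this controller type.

This is a Proportional-Derivative (PD) controller.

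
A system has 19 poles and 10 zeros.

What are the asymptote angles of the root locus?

n - m = 19 - 10 = 9. Angles: θk = (2k + 1)·180°/9 = 20°, 60°, 100°, 140°, 180°, 220°, 260°, 300°, 340°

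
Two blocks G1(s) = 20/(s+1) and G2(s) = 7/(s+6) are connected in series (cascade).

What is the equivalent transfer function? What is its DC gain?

Series: multiply transfer functions. G_eq = 20/(s+1) × 7/(s+6) = 140/((s+1)(s+6)). DC gain = 140/(1×6) = 23.3333.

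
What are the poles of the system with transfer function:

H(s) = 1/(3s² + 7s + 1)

Discriminant = 7² - 4×3×1 = 49 - 12 = 37 > 0, so two distinct real poles. Using quadratic formula: s = (-7 ± √37)/(2×3) = (-7 ± √37)/6, with √37 ≈ 6.0828. s₁ ≈ -0.1529, s₂ ≈ -2.1805. Poles: s₁ = -0.1529, s₂ = -2.1805.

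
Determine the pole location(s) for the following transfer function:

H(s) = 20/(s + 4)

Pole is where denominator = 0: s + 4 = 0, so s = -4.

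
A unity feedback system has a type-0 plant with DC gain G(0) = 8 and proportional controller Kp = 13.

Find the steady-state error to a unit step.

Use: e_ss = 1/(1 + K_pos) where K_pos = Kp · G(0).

K_pos = Kp · G(0) = 13 × 8 = 104. e_ss = 1/(1 + 104) = 0.0095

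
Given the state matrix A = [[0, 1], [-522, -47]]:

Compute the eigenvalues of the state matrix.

det(A - λI) = λ² - (-47)λ + 522 = (λ - (-18))(λ - (-29)). Eigenvalues: -18, -29.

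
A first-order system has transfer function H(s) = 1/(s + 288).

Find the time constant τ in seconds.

For H(s) = 1/(s + 1/τ), the pole is at -1/τ = -288, so τ = 1/288 = 0.0035 s.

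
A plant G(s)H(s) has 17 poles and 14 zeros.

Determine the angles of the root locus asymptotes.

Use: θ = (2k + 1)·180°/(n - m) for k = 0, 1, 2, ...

n - m = 17 - 14 = 3. Angles: θk = (2k + 1)·180°/3 = 60°, 180°, 300°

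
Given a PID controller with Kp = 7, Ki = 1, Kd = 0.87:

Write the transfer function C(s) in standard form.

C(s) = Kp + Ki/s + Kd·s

Substituting values: C(s) = 7 + 1/s + 0.87s = (0.87s² + 7s + 1)/s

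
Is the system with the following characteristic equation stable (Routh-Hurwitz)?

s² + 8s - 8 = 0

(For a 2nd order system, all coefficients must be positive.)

Coefficients: 1, 8, -8. c=-8 not positive, so system is unstable.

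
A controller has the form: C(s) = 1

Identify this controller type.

This is a Proportional (P) controller.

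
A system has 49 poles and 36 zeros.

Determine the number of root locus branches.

Root locus has n branches where n = number of poles = 49.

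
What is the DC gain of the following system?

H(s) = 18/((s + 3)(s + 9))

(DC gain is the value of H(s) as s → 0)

DC gain = H(0) = 18/(3 × 9) = 18/27 = 0.6667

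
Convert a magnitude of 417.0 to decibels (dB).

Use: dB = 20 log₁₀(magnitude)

dB = 20 log₁₀(417.0) = 52.4 dB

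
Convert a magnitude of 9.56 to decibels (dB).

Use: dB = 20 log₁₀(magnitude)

dB = 20 log₁₀(9.56) = 19.6 dB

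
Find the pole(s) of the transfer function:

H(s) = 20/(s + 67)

Pole is where denominator = 0: s + 67 = 0, so s = -67.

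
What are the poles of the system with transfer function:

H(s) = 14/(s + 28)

Pole is where denominator = 0: s + 28 = 0, so s = -28.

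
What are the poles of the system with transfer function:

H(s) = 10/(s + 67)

Pole is where denominator = 0: s + 67 = 0, so s = -67.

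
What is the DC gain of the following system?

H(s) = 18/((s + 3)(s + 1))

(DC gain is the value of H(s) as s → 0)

DC gain = H(0) = 18/(3 × 1) = 18/3 = 6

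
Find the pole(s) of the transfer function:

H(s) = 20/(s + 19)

Pole is where denominator = 0: s + 19 = 0, so s = -19.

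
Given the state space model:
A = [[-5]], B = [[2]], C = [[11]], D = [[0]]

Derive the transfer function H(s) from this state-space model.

(sI - A)⁻¹ = 1/(s + 5). H(s) = 11 × 2/(s + 5) + 0 = 22/(s + 5).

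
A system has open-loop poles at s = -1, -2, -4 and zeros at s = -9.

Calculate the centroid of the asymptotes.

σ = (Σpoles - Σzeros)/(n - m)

σ = (Σpoles - Σzeros)/(n - m) = (-7 - (-9))/(3 - 1) = 2/2 = 1.0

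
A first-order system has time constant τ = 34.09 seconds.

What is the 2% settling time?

For first-order system, 2% settling time ≈ 4τ = 4 × 34.09 = 136.36 s.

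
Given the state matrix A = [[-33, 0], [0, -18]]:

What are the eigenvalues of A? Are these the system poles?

For diagonal matrix, eigenvalues are diagonal entries: λ₁ = -33, λ₂ = -18. Eigenvalues of A = system poles.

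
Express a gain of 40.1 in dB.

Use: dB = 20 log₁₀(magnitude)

dB = 20 log₁₀(40.1) = 32.1 dB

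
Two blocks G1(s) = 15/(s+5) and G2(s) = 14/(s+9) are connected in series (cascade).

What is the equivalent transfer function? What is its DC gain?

Series: multiply transfer functions. G_eq = 15/(s+5) × 14/(s+9) = 210/((s+5)(s+9)). DC gain = 210/(5×9) = 4.6667.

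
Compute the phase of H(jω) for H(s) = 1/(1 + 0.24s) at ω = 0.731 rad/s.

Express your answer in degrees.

Phase = -arctan(ωτ) = -arctan(0.731 × 0.24) = -10.0°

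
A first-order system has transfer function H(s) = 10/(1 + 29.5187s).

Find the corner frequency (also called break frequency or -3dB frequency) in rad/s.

Corner frequency = 1/τ = 1/29.5187 = 0.034 rad/s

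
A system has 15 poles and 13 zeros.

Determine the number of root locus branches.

Root locus has n branches where n = number of poles = 15.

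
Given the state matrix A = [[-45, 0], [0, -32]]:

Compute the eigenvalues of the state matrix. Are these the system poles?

For diagonal matrix, eigenvalues are diagonal entries: λ₁ = -45, λ₂ = -32. Eigenvalues of A = system poles.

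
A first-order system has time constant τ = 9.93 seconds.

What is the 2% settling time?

For first-order system, 2% settling time ≈ 4τ = 4 × 9.93 = 39.72 s.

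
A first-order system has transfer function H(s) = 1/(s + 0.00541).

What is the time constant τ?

For H(s) = 1/(s + 1/τ), the pole is at -1/τ = -0.00541, so τ = 1/0.00541 = 184.8 s.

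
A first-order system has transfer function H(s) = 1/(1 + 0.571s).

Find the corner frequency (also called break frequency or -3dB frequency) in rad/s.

Corner frequency = 1/τ = 1/0.571 = 1.751 rad/s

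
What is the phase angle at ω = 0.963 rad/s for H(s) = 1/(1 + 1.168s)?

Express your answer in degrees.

Phase = -arctan(ωτ) = -arctan(0.963 × 1.168) = -48.4°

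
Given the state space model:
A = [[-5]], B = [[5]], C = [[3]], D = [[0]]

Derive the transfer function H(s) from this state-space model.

(sI - A)⁻¹ = 1/(s + 5). H(s) = 3 × 5/(s + 5) + 0 = 15/(s + 5).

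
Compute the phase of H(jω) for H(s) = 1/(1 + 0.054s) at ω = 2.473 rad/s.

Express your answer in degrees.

Phase = -arctan(ωτ) = -arctan(2.473 × 0.054) = -7.6°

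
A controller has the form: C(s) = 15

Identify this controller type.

This is a Proportional (P) controller.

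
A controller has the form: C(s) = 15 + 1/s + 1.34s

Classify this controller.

This is a Proportional-Integral-Derivative (PID) controller.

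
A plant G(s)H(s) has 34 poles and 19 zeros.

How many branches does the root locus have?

Root locus has n branches where n = number of poles = 34.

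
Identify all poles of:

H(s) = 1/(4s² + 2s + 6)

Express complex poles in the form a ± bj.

Discriminant = 2² - 4×4×6 = 4 - 96 = -92 < 0, so the poles are a complex conjugate pair s = (-2 ± j√92)/(2×4). Real part = -2/(2×4) = -2/8 = -0.25; imaginary part = ±√92/(2×4) ≈ 1.1990. Poles: s = -0.25 ± 1.1990j.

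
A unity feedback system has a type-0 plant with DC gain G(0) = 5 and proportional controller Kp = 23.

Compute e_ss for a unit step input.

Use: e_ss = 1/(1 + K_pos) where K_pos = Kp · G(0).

K_pos = Kp · G(0) = 23 × 5 = 115. e_ss = 1/(1 + 115) = 0.0086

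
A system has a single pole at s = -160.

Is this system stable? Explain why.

Pole at s = -160 is in the left half-plane. Stable.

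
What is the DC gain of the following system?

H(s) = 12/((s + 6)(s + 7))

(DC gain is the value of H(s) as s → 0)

DC gain = H(0) = 12/(6 × 7) = 12/42 = 0.2857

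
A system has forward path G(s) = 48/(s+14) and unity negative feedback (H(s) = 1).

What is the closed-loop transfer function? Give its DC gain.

T(s) = G/(1+GH) = [48/(s+14)] / [1 + 48/(s+14)] = 48/(s+14+48) = 48/(s+62). DC gain = 48/62 = 0.7742.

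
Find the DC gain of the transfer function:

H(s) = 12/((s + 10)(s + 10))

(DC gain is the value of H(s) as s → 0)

DC gain = H(0) = 12/(10 × 10) = 12/100 = 0.12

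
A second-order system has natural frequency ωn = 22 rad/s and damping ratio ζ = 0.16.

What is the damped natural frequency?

ωd = ωn√(1 - ζ²) = 22√(1 - 0.16²) = 21.72 rad/s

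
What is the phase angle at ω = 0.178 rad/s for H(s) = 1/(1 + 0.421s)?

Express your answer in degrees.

Phase = -arctan(ωτ) = -arctan(0.178 × 0.421) = -4.3°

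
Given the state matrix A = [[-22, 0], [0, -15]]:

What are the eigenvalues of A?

For diagonal matrix, eigenvalues are diagonal entries: λ₁ = -22, λ₂ = -15.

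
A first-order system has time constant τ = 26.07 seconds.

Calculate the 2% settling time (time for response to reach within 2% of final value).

For first-order system, 2% settling time ≈ 4τ = 4 × 26.07 = 104.28 s.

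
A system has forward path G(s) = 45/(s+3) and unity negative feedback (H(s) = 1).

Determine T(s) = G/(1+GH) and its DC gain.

T(s) = G/(1+GH) = [45/(s+3)] / [1 + 45/(s+3)] = 45/(s+3+45) = 45/(s+48). DC gain = 45/48 = 0.9375.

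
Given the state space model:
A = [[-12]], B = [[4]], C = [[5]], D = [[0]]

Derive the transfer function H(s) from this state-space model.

(sI - A)⁻¹ = 1/(s + 12). H(s) = 5 × 4/(s + 12) + 0 = 20/(s + 12).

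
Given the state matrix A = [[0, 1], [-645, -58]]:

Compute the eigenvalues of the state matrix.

det(A - λI) = λ² - (-58)λ + 645 = (λ - (-15))(λ - (-43)). Eigenvalues: -15, -43.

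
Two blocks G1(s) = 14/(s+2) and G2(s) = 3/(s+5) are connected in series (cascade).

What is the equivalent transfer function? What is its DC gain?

Series: multiply transfer functions. G_eq = 14/(s+2) × 3/(s+5) = 42/((s+2)(s+5)). DC gain = 42/(2×5) = 4.2.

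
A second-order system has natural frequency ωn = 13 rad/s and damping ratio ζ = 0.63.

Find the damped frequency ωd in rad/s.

ωd = ωn√(1 - ζ²) = 13√(1 - 0.63²) = 10.1 rad/s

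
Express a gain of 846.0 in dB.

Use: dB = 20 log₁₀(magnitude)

dB = 20 log₁₀(846.0) = 58.5 dB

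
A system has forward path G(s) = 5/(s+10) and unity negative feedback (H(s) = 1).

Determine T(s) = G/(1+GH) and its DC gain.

T(s) = G/(1+GH) = [5/(s+10)] / [1 + 5/(s+10)] = 5/(s+10+5) = 5/(s+15). DC gain = 5/15 = 0.3333.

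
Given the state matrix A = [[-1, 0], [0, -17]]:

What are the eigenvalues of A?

For diagonal matrix, eigenvalues are diagonal entries: λ₁ = -1, λ₂ = -17.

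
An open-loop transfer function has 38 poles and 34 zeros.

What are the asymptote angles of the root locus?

n - m = 38 - 34 = 4. Angles: θk = (2k + 1)·180°/4 = 45°, 135°, 225°, 315°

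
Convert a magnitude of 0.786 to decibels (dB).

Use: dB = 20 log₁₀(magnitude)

dB = 20 log₁₀(0.786) = -2.1 dB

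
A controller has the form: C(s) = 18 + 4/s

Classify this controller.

This is a Proportional-Integral (PI) controller.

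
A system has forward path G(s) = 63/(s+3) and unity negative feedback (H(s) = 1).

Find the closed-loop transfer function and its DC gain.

T(s) = G/(1+GH) = [63/(s+3)] / [1 + 63/(s+3)] = 63/(s+3+63) = 63/(s+66). DC gain = 63/66 = 0.9545.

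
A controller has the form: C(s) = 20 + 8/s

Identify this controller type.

This is a Proportional-Integral (PI) controller.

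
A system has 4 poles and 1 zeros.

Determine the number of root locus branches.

Root locus has n branches where n = number of poles = 4.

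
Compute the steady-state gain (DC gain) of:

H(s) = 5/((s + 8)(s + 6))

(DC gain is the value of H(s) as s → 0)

DC gain = H(0) = 5/(8 × 6) = 5/48 = 0.1042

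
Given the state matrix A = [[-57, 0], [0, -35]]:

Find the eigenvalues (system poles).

For diagonal matrix, eigenvalues are diagonal entries: λ₁ = -57, λ₂ = -35.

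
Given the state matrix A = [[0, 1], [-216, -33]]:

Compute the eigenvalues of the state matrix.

det(A - λI) = λ² - (-33)λ + 216 = (λ - (-9))(λ - (-24)). Eigenvalues: -9, -24.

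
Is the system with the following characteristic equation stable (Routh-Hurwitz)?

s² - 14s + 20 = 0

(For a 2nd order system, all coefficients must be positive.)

Coefficients: 1, -14, 20. b=-14 not positive, so system is unstable.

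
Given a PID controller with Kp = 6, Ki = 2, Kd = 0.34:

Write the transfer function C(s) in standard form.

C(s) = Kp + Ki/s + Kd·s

Substituting values: C(s) = 6 + 2/s + 0.34s = (0.34s² + 6s + 2)/s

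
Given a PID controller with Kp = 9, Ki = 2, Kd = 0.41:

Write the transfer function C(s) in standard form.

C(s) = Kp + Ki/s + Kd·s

Substituting values: C(s) = 9 + 2/s + 0.41s = (0.41s² + 9s + 2)/s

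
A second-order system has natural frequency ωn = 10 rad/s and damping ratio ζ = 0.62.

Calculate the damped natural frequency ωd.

ωd = ωn√(1 - ζ²) = 10√(1 - 0.62²) = 7.85 rad/s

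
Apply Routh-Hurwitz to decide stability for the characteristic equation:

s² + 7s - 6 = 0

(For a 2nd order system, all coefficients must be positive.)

Coefficients: 1, 7, -6. c=-6 not positive, so system is unstable.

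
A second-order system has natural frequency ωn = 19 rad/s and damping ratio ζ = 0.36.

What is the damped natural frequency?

ωd = ωn√(1 - ζ²) = 19√(1 - 0.36²) = 17.73 rad/s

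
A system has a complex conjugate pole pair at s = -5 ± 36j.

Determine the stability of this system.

Real part of poles is -5 (< 0, left half-plane). Stable.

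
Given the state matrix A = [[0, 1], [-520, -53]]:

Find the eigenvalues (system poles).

det(A - λI) = λ² - (-53)λ + 520 = (λ - (-40))(λ - (-13)). Eigenvalues: -40, -13.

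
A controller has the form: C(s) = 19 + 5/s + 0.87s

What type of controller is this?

This is a Proportional-Integral-Derivative (PID) controller.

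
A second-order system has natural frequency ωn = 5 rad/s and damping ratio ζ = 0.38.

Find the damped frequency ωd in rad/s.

ωd = ωn√(1 - ζ²) = 5√(1 - 0.38²) = 4.62 rad/s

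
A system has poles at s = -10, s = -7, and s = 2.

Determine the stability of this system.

Pole(s) at s = 2 are not in the left half-plane. System is unstable.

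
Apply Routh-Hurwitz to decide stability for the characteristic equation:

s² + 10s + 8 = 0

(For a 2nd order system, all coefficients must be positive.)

Coefficients: 1, 10, 8. All positive, so system is stable.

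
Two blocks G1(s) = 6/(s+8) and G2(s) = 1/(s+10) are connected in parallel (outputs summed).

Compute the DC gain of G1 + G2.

Parallel: G_eq = G1 + G2. DC gain = G1(0) + G2(0) = 6/8 + 1/10 = 0.75 + 0.1 = 0.85.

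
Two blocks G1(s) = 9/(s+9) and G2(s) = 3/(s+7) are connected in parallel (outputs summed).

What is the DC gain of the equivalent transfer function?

Parallel: G_eq = G1 + G2. DC gain = G1(0) + G2(0) = 9/9 + 3/7 = 1 + 0.4286 = 1.4286.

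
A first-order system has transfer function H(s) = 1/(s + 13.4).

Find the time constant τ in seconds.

For H(s) = 1/(s + 1/τ), the pole is at -1/τ = -13.4, so τ = 1/13.4 = 0.0746 s.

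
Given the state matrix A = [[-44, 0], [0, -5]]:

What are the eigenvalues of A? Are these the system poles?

For diagonal matrix, eigenvalues are diagonal entries: λ₁ = -44, λ₂ = -5. Eigenvalues of A = system poles.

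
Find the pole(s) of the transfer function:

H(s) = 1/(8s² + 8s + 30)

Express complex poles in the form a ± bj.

Discriminant = 8² - 4×8×30 = 64 - 960 = -896 < 0, so the poles are a complex conjugate pair s = (-8 ± j√896)/(2×8). Real part = -8/(2×8) = -8/16 = -0.5; imaginary part = ±√896/(2×8) ≈ 1.8708. Poles: s = -0.5 ± 1.8708j.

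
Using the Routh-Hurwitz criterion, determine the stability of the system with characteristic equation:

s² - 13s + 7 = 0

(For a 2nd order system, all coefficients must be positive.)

Coefficients: 1, -13, 7. b=-13 not positive, so system is unstable.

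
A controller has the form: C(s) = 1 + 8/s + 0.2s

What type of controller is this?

This is a Proportional-Integral-Derivative (PID) controller.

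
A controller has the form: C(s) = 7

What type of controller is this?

This is a Proportional (P) controller.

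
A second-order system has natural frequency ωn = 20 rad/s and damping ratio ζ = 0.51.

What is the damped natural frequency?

ωd = ωn√(1 - ζ²) = 20√(1 - 0.51²) = 17.2 rad/s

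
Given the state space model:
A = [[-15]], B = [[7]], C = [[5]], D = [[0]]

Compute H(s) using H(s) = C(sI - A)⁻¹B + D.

(sI - A)⁻¹ = 1/(s + 15). H(s) = 5 × 7/(s + 15) + 0 = 35/(s + 15).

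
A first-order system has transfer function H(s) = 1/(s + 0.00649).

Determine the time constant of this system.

For H(s) = 1/(s + 1/τ), the pole is at -1/τ = -0.00649, so τ = 1/0.00649 = 154.1 s.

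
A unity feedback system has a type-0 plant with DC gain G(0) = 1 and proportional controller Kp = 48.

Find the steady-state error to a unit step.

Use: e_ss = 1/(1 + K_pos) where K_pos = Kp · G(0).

K_pos = Kp · G(0) = 48 × 1 = 48. e_ss = 1/(1 + 48) = 0.0204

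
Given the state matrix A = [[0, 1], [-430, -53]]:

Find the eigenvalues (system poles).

det(A - λI) = λ² - (-53)λ + 430 = (λ - (-43))(λ - (-10)). Eigenvalues: -43, -10.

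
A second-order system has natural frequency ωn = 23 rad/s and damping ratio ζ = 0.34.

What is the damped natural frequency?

ωd = ωn√(1 - ζ²) = 23√(1 - 0.34²) = 21.63 rad/s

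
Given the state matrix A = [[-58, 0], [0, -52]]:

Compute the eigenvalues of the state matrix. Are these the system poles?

For diagonal matrix, eigenvalues are diagonal entries: λ₁ = -58, λ₂ = -52. Eigenvalues of A = system poles.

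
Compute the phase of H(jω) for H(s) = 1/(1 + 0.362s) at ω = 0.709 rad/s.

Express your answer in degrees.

Phase = -arctan(ωτ) = -arctan(0.709 × 0.362) = -14.4°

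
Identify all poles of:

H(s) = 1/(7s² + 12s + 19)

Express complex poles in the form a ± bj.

Discriminant = 12² - 4×7×19 = 144 - 532 = -388 < 0, so the poles are a complex conjugate pair s = (-12 ± j√388)/(2×7). Real part = -12/(2×7) = -12/14 ≈ -0.8571; imaginary part = ±√388/(2×7) ≈ 1.4070. Poles: s = -0.8571 ± 1.4070j.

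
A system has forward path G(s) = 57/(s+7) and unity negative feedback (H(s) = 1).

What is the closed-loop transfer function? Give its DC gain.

T(s) = G/(1+GH) = [57/(s+7)] / [1 + 57/(s+7)] = 57/(s+7+57) = 57/(s+64). DC gain = 57/64 = 0.890625.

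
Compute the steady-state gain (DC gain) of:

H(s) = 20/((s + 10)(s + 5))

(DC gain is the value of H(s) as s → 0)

DC gain = H(0) = 20/(10 × 5) = 20/50 = 0.4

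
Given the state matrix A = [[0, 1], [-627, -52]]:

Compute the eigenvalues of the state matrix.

det(A - λI) = λ² - (-52)λ + 627 = (λ - (-19))(λ - (-33)). Eigenvalues: -19, -33.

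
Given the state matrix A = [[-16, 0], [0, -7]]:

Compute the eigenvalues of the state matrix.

For diagonal matrix, eigenvalues are diagonal entries: λ₁ = -16, λ₂ = -7.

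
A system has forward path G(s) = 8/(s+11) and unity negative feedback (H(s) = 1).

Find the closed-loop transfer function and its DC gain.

T(s) = G/(1+GH) = [8/(s+11)] / [1 + 8/(s+11)] = 8/(s+11+8) = 8/(s+19). DC gain = 8/19 = 0.4211.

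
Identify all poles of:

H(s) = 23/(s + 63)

Pole is where denominator = 0: s + 63 = 0, so s = -63.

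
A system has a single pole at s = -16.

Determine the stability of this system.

Pole at s = -16 is in the left half-plane. Stable.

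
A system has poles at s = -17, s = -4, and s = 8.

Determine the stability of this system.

Pole(s) at s = 8 are not in the left half-plane. System is unstable.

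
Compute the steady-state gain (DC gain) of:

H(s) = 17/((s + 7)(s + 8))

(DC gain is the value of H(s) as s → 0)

DC gain = H(0) = 17/(7 × 8) = 17/56 = 0.3036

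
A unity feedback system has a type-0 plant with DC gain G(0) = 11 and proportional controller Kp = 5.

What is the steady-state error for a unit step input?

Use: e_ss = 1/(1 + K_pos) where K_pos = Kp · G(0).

K_pos = Kp · G(0) = 5 × 11 = 55. e_ss = 1/(1 + 55) = 0.0179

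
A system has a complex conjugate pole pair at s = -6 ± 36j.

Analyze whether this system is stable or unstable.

Real part of poles is -6 (< 0, left half-plane). Stable.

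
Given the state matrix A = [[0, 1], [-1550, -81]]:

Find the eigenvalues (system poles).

det(A - λI) = λ² - (-81)λ + 1550 = (λ - (-31))(λ - (-50)). Eigenvalues: -31, -50.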